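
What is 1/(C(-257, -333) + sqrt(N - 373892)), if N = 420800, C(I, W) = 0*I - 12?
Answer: 1/3897 + sqrt(1303)/7794 ≈ 0.0048880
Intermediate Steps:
C(I, W) = -12 (C(I, W) = 0 - 12 = -12)
1/(C(-257, -333) + sqrt(N - 373892)) = 1/(-12 + sqrt(420800 - 373892)) = 1/(-12 + sqrt(46908)) = 1/(-12 + 6*sqrt(1303))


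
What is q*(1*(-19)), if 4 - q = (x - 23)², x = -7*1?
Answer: 17024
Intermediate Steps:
x = -7
q = -896 (q = 4 - (-7 - 23)² = 4 - 1*(-30)² = 4 - 1*900 = 4 - 900 = -896)
q*(1*(-19)) = -896*(-19) = 17024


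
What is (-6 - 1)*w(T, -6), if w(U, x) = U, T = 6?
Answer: -42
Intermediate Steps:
(-6 - 1)*w(T, -6) = (-6 - 1)*6 = -7*6 = -42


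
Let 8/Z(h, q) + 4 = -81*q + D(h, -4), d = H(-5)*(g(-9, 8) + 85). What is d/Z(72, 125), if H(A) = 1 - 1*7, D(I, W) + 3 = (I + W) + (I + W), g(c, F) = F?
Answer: 697221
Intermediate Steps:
D(I, W) = -3 + 2*I + 2*W (D(I, W) = -3 + ((I + W) + (I + W)) = -3 + (2*I + 2*W) = -3 + 2*I + 2*W)
H(A) = -6 (H(A) = 1 - 7 = -6)
d = -558 (d = -6*(8 + 85) = -6*93 = -558)
Z(h, q) = 8/(-15 - 81*q + 2*h) (Z(h, q) = 8/(-4 + (-81*q + (-3 + 2*h + 2*(-4)))) = 8/(-4 + (-81*q + (-3 + 2*h - 8))) = 8/(-4 + (-81*q + (-11 + 2*h))) = 8/(-4 + (-11 - 81*q + 2*h)) = 8/(-15 - 81*q + 2*h))
d/Z(72, 125) = -558/((-8/(15 - 2*72 + 81*125))) = -558/((-8/(15 - 144 + 10125))) = -558/((-8/9996)) = -558/((-8*1/9996)) = -558/(-2/2499) = -558*(-2499/2) = 697221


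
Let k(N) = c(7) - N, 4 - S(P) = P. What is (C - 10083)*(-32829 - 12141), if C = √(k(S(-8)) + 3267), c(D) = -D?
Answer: 453432510 - 179880*√203 ≈ 4.5087e+8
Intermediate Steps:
S(P) = 4 - P
k(N) = -7 - N (k(N) = -1*7 - N = -7 - N)
C = 4*√203 (C = √((-7 - (4 - 1*(-8))) + 3267) = √((-7 - (4 + 8)) + 3267) = √((-7 - 1*12) + 3267) = √((-7 - 12) + 3267) = √(-19 + 3267) = √3248 = 4*√203 ≈ 56.991)
(C - 10083)*(-32829 - 12141) = (4*√203 - 10083)*(-32829 - 12141) = (-10083 + 4*√203)*(-44970) = 453432510 - 179880*√203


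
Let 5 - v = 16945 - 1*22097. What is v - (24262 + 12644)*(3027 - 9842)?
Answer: 251519547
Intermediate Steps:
v = 5157 (v = 5 - (16945 - 1*22097) = 5 - (16945 - 22097) = 5 - 1*(-5152) = 5 + 5152 = 5157)
v - (24262 + 12644)*(3027 - 9842) = 5157 - (24262 + 12644)*(3027 - 9842) = 5157 - 36906*(-6815) = 5157 - 1*(-251514390) = 5157 + 251514390 = 251519547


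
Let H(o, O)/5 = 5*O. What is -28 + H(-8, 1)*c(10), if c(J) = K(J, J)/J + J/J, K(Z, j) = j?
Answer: 22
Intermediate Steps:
H(o, O) = 25*O (H(o, O) = 5*(5*O) = 25*O)
c(J) = 2 (c(J) = J/J + J/J = 1 + 1 = 2)
-28 + H(-8, 1)*c(10) = -28 + (25*1)*2 = -28 + 25*2 = -28 + 50 = 22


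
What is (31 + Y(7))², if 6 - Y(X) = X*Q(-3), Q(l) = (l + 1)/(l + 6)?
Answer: 15625/9 ≈ 1736.1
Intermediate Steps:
Q(l) = (1 + l)/(6 + l)
Y(X) = 6 + 2*X/3 (Y(X) = 6 - X*(1 - 3)/(6 - 3) = 6 - X*-2/3 = 6 - X*(⅓)*(-2) = 6 - X*(-2)/3 = 6 - (-2)*X/3 = 6 + 2*X/3)
(31 + Y(7))² = (31 + (6 + (⅔)*7))² = (31 + (6 + 14/3))² = (31 + 32/3)² = (125/3)² = 15625/9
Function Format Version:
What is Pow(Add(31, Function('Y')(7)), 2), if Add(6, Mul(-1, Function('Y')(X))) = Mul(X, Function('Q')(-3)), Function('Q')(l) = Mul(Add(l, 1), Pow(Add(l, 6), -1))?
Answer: Rational(15625, 9) ≈ 1736.1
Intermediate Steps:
Function('Q')(l) = Mul(Pow(Add(6, l), -1), Add(1, l)) (Function('Q')(l) = Mul(Add(1, l), Pow(Add(6, l), -1)) = Mul(Pow(Add(6, l), -1), Add(1, l)))
Function('Y')(X) = Add(6, Mul(Rational(2, 3), X)) (Function('Y')(X) = Add(6, Mul(-1, Mul(X, Mul(Pow(Add(6, -3), -1), Add(1, -3))))) = Add(6, Mul(-1, Mul(X, Mul(Pow(3, -1), -2)))) = Add(6, Mul(-1, Mul(X, Mul(Rational(1, 3), -2)))) = Add(6, Mul(-1, Mul(X, Rational(-2, 3)))) = Add(6, Mul(-1, Mul(Rational(-2, 3), X))) = Add(6, Mul(Rational(2, 3), X)))
Pow(Add(31, Function('Y')(7)), 2) = Pow(Add(31, Add(6, Mul(Rational(2, 3), 7))), 2) = Pow(Add(31, Add(6, Rational(14, 3))), 2) = Pow(Add(31, Rational(32, 3)), 2) = Pow(Rational(125, 3), 2) = Rational(15625, 9)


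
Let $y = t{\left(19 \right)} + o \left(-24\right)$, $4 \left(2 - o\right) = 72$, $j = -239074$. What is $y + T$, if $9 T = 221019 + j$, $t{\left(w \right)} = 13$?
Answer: $- \frac{14482}{9} \approx -1609.1$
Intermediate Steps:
$o = -16$ ($o = 2 - 18 = -16$)
$T = - \frac{18055}{9}$ ($T = \frac{221019 - 239074}{9} = \frac{1}{9} \left(-18055\right) = - \frac{18055}{9} \approx -2006.1$)
$y = 397$ ($y = 13 - -384 = 13 + 384 = 397$)
$y + T = 397 - \frac{18055}{9} = - \frac{14482}{9}$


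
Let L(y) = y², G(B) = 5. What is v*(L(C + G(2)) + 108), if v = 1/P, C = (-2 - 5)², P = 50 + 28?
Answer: 504/13 ≈ 38.769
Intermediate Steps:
P = 78
C = 49 (C = (-7)² = 49)
v = 1/78 ≈ 0.012821
v*(L(C + G(2)) + 108) = ((49 + 5)² + 108)/78 = (54² + 108)/78 = (2916 + 108)/78 = (1/78)*3024 = 504/13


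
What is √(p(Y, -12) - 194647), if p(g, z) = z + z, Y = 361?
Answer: I*√194671 ≈ 441.22*I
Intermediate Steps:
p(g, z) = 2*z
√(p(Y, -12) - 194647) = √(2*(-12) - 194647) = √(-24 - 194647) = √(-194671) = I*√194671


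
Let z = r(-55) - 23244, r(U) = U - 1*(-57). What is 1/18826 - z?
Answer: 437553893/18826 ≈ 23242.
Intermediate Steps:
r(U) = 57 + U (r(U) = U + 57 = 57 + U)
z = -23242 (z = (57 - 55) - 23244 = 2 - 23244 = -23242)
1/18826 - z = 1/18826 - 1*(-23242) = 1/18826 + 23242 = 437553893/18826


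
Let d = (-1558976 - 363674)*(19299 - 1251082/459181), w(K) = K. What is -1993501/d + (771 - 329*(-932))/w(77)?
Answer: 748104120752120678341/187391684821968550 ≈ 3992.2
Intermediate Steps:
d = -17035607711088050/459181 (d = -1922650*(19299 - 1251082*1/459181) = -1922650*(19299 - 1251082/459181) = -1922650*8860483037/459181 = -17035607711088050/459181 ≈ -3.7100e+10)
-1993501/d + (771 - 329*(-932))/w(77) = -1993501/(-17035607711088050/459181) + (771 - 329*(-932))/77 = -1993501*(-459181/17035607711088050) + (771 + 306628)*(1/77) = 915377782681/17035607711088050 + 307399*(1/77) = 915377782681/17035607711088050 + 307399/77 = 748104120752120678341/187391684821968550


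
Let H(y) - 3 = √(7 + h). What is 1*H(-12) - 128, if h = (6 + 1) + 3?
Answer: -125 + √17 ≈ -120.88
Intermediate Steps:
h = 10 (h = 7 + 3 = 10)
H(y) = 3 + √17 (H(y) = 3 + √(7 + 10) = 3 + √17)
1*H(-12) - 128 = 1*(3 + √17) - 128 = (3 + √17) - 128 = -125 + √17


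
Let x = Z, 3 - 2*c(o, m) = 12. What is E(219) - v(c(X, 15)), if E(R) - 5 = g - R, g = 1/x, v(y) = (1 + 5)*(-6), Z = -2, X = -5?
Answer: -357/2 ≈ -178.50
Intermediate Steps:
c(o, m) = -9/2 (c(o, m) = 3/2 - 1/2*12 = 3/2 - 6 = -9/2)
x = -2
v(y) = -36 (v(y) = 6*(-6) = -36)
g = -1/2 (g = 1/(-2) = -1/2 ≈ -0.50000)
E(R) = 9/2 - R (E(R) = 5 + (-1/2 - R) = 9/2 - R)
E(219) - v(c(X, 15)) = (9/2 - 1*219) - 1*(-36) = (9/2 - 219) + 36 = -429/2 + 36 = -357/2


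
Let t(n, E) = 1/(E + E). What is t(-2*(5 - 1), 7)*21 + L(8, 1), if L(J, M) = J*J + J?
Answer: 147/2 ≈ 73.500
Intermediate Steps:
L(J, M) = J + J**2 (L(J, M) = J**2 + J = J + J**2)
t(n, E) = 1/(2*E)
t(-2*(5 - 1), 7)*21 + L(8, 1) = ((1/2)/7)*21 + 8*(1 + 8) = ((1/2)*(1/7))*21 + 8*9 = (1/14)*21 + 72 = 3/2 + 72 = 147/2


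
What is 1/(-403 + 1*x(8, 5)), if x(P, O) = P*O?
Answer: -1/363 ≈ -0.0027548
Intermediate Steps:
x(P, O) = O*P
1/(-403 + 1*x(8, 5)) = 1/(-403 + 1*(5*8)) = 1/(-403 + 1*40) = 1/(-403 + 40) = 1/(-363) = -1/363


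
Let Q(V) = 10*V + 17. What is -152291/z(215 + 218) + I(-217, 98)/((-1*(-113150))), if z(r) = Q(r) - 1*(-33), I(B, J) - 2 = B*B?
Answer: -23322559/678900 ≈ -34.353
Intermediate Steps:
Q(V) = 17 + 10*V
I(B, J) = 2 + B**2 (I(B, J) = 2 + B*B = 2 + B**2)
z(r) = 50 + 10*r (z(r) = (17 + 10*r) - 1*(-33) = (17 + 10*r) + 33 = 50 + 10*r)
-152291/z(215 + 218) + I(-217, 98)/((-1*(-113150))) = -152291/(50 + 10*(215 + 218)) + (2 + (-217)**2)/((-1*(-113150))) = -152291/(50 + 10*433) + (2 + 47089)/113150 = -152291/(50 + 4330) + 47091*(1/113150) = -152291/4380 + 47091/113150 = -23322559/678900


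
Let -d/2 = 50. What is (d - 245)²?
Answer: 119025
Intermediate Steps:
d = -100 (d = -2*50 = -100)
(d - 245)² = (-100 - 245)² = (-345)² = 119025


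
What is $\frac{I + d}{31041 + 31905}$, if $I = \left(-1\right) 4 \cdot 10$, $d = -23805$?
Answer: $- \frac{23845}{62946} \approx -0.37882$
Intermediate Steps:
$I = -40$ ($I = \left(-4\right) 10 = -40$)
$\frac{I + d}{31041 + 31905} = \frac{-40 - 23805}{31041 + 31905} = - \frac{23845}{62946}$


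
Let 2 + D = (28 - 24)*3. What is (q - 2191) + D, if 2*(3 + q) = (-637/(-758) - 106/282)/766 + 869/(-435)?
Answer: -17291990317483/7913959640 ≈ -2185.0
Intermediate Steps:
D = 10 (D = -2 + (28 - 24)*3 = -2 + 4*3 = -2 + 12 = 10)
q = -31644342643/7913959640 (q = -3 + ((-637/(-758) - 106/282)/766 + 869/(-435))/2 = -3 + ((-637*(-1/758) - 106*1/282)*(1/766) + 869*(-1/435))/2 = -3 + ((637/758 - 53/141)*(1/766) - 869/435)/2 = -3 + ((49643/106878)*(1/766) - 869/435)/2 = -3 + (49643/81868548 - 869/435)/2 = -3 + (½)*(-7902463723/3956979820) = -3 - 7902463723/7913959640 = -31644342643/7913959640 ≈ -3.9985)
(q - 2191) + D = (-31644342643/7913959640 - 2191) + 10 = -17371129913883/7913959640 + 10 = -17291990317483/7913959640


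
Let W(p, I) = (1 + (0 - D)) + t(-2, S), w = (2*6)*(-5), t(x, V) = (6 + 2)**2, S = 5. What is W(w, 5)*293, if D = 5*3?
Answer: 14650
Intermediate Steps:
D = 15
t(x, V) = 64 (t(x, V) = 8**2 = 64)
w = -60 (w = 12*(-5) = -60)
W(p, I) = 50 (W(p, I) = (1 + (0 - 1*15)) + 64 = (1 + (0 - 15)) + 64 = (1 - 15) + 64 = -14 + 64 = 50)
W(w, 5)*293 = 50*293 = 14650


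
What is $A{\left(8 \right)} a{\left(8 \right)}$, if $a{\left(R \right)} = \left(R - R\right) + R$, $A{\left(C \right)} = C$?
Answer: $64$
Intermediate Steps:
$a{\left(R \right)} = R$ ($a{\left(R \right)} = 0 + R = R$)
$A{\left(8 \right)} a{\left(8 \right)} = 8 \cdot 8 = 64$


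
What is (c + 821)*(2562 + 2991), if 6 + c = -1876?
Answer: -5891733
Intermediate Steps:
c = -1882 (c = -6 - 1876 = -1882)
(c + 821)*(2562 + 2991) = (-1882 + 821)*(2562 + 2991) = -1061*5553 = -5891733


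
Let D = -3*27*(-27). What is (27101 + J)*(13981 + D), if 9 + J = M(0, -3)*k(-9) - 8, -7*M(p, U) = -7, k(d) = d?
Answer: 437748600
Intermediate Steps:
M(p, U) = 1 (M(p, U) = -1/7*(-7) = 1)
J = -26 (J = -9 + (1*(-9) - 8) = -9 + (-9 - 8) = -9 - 17 = -26)
D = 2187 (D = -81*(-27) = 2187)
(27101 + J)*(13981 + D) = (27101 - 26)*(13981 + 2187) = 27075*16168 = 437748600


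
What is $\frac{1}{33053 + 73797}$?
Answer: $\frac{1}{106850} \approx 9.3589 \cdot 10^{-6}$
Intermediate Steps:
$\frac{1}{33053 + 73797} = \frac{1}{106850}$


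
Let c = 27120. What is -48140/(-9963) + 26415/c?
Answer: 104581963/18013104 ≈ 5.8059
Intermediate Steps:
-48140/(-9963) + 26415/c = -48140/(-9963) + 26415/27120 = -48140*(-1/9963) + 26415*(1/27120) = 48140/9963 + 1761/1808 = 104581963/18013104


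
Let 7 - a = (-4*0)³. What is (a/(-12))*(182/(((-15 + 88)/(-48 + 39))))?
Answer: 1911/146 ≈ 13.089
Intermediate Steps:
a = 7 (a = 7 - (-4*0)³ = 7 - 1*0³ = 7 - 1*0 = 7 + 0 = 7)
(a/(-12))*(182/(((-15 + 88)/(-48 + 39)))) = (7/(-12))*(182/(((-15 + 88)/(-48 + 39)))) = (-1/12*7)*(182/((73/(-9)))) = -637/(6*(73*(-⅑))) = -637/(6*(-73/9)) = -637*(-9)/(6*73) = -7/12*(-1638/73) = 1911/146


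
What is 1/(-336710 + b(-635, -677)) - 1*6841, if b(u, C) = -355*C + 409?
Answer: -656503407/95966 ≈ -6841.0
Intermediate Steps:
b(u, C) = 409 - 355*C
1/(-336710 + b(-635, -677)) - 1*6841 = 1/(-336710 + (409 - 355*(-677))) - 1*6841 = 1/(-336710 + (409 + 240335)) - 6841 = 1/(-336710 + 240744) - 6841 = 1/(-95966) - 6841 = -1/95966 - 6841 = -656503407/95966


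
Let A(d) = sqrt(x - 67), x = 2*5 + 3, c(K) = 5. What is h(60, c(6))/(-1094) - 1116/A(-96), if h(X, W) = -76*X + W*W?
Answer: 4535/1094 + 62*I*sqrt(6) ≈ 4.1453 + 151.87*I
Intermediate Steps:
x = 13 (x = 10 + 3 = 13)
A(d) = 3*I*sqrt(6) (A(d) = sqrt(13 - 67) = sqrt(-54) = 3*I*sqrt(6))
h(X, W) = W**2 - 76*X (h(X, W) = -76*X + W**2 = W**2 - 76*X)
h(60, c(6))/(-1094) - 1116/A(-96) = (5**2 - 76*60)/(-1094) - 1116*(-I*sqrt(6)/18) = (25 - 4560)*(-1/1094) - (-62)*I*sqrt(6) = -4535*(-1/1094) + 62*I*sqrt(6) = 4535/1094 + 62*I*sqrt(6)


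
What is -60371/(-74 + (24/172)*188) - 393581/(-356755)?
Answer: 926927627889/732774770 ≈ 1265.0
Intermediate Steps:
-60371/(-74 + (24/172)*188) - 393581/(-356755) = -60371/(-74 + (24*(1/172))*188) - 393581*(-1/356755) = -60371/(-74 + (6/43)*188) + 393581/356755 = -60371/(-74 + 1128/43) + 393581/356755 = -60371/(-2054/43) + 393581/356755 = -60371*(-43/2054) + 393581/356755 = 2595953/2054 + 393581/356755 = 926927627889/732774770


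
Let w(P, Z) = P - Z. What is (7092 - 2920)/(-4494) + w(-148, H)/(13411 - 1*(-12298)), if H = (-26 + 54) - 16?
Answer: -7712642/8252589 ≈ -0.93457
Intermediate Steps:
H = 12 (H = 28 - 16 = 12)
(7092 - 2920)/(-4494) + w(-148, H)/(13411 - 1*(-12298)) = (7092 - 2920)/(-4494) + (-148 - 1*12)/(13411 - 1*(-12298)) = 4172*(-1/4494) + (-148 - 12)/(13411 + 12298) = -298/321 - 160/25709 = -7712642/8252589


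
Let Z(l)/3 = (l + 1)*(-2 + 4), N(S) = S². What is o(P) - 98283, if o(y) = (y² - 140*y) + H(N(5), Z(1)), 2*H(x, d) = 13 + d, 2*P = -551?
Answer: 64799/4 ≈ 16200.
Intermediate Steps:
P = -551/2 (P = (½)*(-551) = -551/2 ≈ -275.50)
Z(l) = 6 + 6*l (Z(l) = 3*((l + 1)*(-2 + 4)) = 3*((1 + l)*2) = 3*(2 + 2*l) = 6 + 6*l)
H(x, d) = 13/2 + d/2 (H(x, d) = (13 + d)/2 = 13/2 + d/2)
o(y) = 25/2 + y² - 140*y (o(y) = (y² - 140*y) + (13/2 + (6 + 6*1)/2) = (y² - 140*y) + (13/2 + (6 + 6)/2) = (y² - 140*y) + (13/2 + (½)*12) = (y² - 140*y) + (13/2 + 6) = (y² - 140*y) + 25/2 = 25/2 + y² - 140*y)
o(P) - 98283 = (25/2 + (-551/2)² - 140*(-551/2)) - 98283 = (25/2 + 303601/4 + 38570) - 98283 = 457931/4 - 98283 = 64799/4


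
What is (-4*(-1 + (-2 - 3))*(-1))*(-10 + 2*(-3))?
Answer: 384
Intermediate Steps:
(-4*(-1 + (-2 - 3))*(-1))*(-10 + 2*(-3)) = (-4*(-1 - 5)*(-1))*(-10 - 6) = (-4*(-6)*(-1))*(-16) = (24*(-1))*(-16) = -24*(-16) = 384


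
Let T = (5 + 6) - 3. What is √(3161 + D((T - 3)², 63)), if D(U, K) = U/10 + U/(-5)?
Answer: √12634/2 ≈ 56.201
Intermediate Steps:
T = 8 (T = 11 - 3 = 8)
D(U, K) = -U/10 (D(U, K) = U*(⅒) + U*(-⅕) = U/10 - U/5 = -U/10)
√(3161 + D((T - 3)², 63)) = √(3161 - (8 - 3)²/10) = √(3161 - ⅒*5²) = √(3161 - ⅒*25) = √(3161 - 5/2) = √(6317/2) = √12634/2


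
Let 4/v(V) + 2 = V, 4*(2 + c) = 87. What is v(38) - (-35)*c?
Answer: 24889/36 ≈ 691.36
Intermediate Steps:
c = 79/4 (c = -2 + (¼)*87 = -2 + 87/4 = 79/4 ≈ 19.750)
v(V) = 4/(-2 + V)
v(38) - (-35)*c = 4/(-2 + 38) - (-35)*79/4 = 4/36 - 35*(-79/4) = 4*(1/36) + 2765/4 = ⅑ + 2765/4 = 24889/36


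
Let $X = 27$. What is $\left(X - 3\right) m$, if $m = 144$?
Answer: $3456$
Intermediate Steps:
$\left(X - 3\right) m = \left(27 - 3\right) 144 = 24 \cdot 144 = 3456$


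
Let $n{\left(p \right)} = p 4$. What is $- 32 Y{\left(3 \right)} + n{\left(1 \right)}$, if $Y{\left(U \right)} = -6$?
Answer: $196$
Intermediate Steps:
$n{\left(p \right)} = 4 p$
$- 32 Y{\left(3 \right)} + n{\left(1 \right)} = \left(-32\right) \left(-6\right) + 4 \cdot 1 = 192 + 4 = 196$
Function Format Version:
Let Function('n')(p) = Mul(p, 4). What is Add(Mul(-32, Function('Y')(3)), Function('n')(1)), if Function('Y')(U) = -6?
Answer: 196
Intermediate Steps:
Function('n')(p) = Mul(4, p)
Add(Mul(-32, Function('Y')(3)), Function('n')(1)) = Add(Mul(-32, -6), Mul(4, 1)) = Add(192, 4) = 196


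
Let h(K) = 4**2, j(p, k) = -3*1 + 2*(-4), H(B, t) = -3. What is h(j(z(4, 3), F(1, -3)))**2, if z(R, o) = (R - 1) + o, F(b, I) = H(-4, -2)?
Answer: 256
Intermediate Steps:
F(b, I) = -3
z(R, o) = -1 + R + o (z(R, o) = (-1 + R) + o = -1 + R + o)
j(p, k) = -11 (j(p, k) = -3 - 8 = -11)
h(K) = 16
h(j(z(4, 3), F(1, -3)))**2 = 16**2 = 256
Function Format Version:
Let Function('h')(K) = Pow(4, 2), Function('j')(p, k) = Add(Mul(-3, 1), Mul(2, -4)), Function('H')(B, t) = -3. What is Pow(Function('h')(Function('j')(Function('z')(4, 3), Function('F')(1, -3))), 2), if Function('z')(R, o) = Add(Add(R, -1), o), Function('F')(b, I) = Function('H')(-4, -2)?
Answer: 256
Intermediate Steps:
Function('F')(b, I) = -3
Function('z')(R, o) = Add(-1, R, o) (Function('z')(R, o) = Add(Add(-1, R), o) = Add(-1, R, o))
Function('j')(p, k) = -11 (Function('j')(p, k) = Add(-3, -8) = -11)
Function('h')(K) = 16
Pow(Function('h')(Function('j')(Function('z')(4, 3), Function('F')(1, -3))), 2) = Pow(16, 2) = 256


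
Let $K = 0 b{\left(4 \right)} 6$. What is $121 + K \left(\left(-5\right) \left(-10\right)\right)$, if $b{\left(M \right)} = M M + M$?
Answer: $121$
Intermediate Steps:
$b{\left(M \right)} = M + M^{2}$ ($b{\left(M \right)} = M^{2} + M = M + M^{2}$)
$K = 0$ ($K = 0 \cdot 4 \left(1 + 4\right) 6 = 0 \cdot 4 \cdot 5 \cdot 6 = 0 \cdot 20 \cdot 6 = 0 \cdot 6 = 0$)
$121 + K \left(\left(-5\right) \left(-10\right)\right) = 121 + 0 \left(\left(-5\right) \left(-10\right)\right) = 121 + 0 \cdot 50 = 121 + 0 = 121$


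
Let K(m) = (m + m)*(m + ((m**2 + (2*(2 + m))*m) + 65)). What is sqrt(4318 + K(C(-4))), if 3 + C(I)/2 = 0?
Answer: sqrt(2602) ≈ 51.010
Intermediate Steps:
C(I) = -6 (C(I) = -6 + 2*0 = -6 + 0 = -6)
K(m) = 2*m*(65 + m + m**2 + m*(4 + 2*m)) (K(m) = (2*m)*(m + ((m**2 + (4 + 2*m)*m) + 65)) = (2*m)*(m + ((m**2 + m*(4 + 2*m)) + 65)) = (2*m)*(m + (65 + m**2 + m*(4 + 2*m))) = (2*m)*(65 + m + m**2 + m*(4 + 2*m)) = 2*m*(65 + m + m**2 + m*(4 + 2*m)))
sqrt(4318 + K(C(-4))) = sqrt(4318 + 2*(-6)*(65 + 3*(-6)**2 + 5*(-6))) = sqrt(4318 + 2*(-6)*(65 + 3*36 - 30)) = sqrt(4318 + 2*(-6)*(65 + 108 - 30)) = sqrt(4318 + 2*(-6)*143) = sqrt(4318 - 1716) = sqrt(2602)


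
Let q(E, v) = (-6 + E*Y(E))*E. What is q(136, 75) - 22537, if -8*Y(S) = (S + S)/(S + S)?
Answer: -25665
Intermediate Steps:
Y(S) = -1/8 (Y(S) = -(S + S)/(8*(S + S)) = -2*S/(8*(2*S)) = -2*S*1/(2*S)/8 = -1/8*1 = -1/8)
q(E, v) = E*(-6 - E/8) (q(E, v) = (-6 + E*(-1/8))*E = (-6 - E/8)*E = E*(-6 - E/8))
q(136, 75) - 22537 = (1/8)*136*(-48 - 1*136) - 22537 = (1/8)*136*(-48 - 136) - 22537 = (1/8)*136*(-184) - 22537 = -3128 - 22537 = -25665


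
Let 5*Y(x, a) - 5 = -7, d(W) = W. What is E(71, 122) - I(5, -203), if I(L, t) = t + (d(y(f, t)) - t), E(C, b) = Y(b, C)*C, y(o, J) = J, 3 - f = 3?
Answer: 873/5 ≈ 174.60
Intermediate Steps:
f = 0 (f = 3 - 1*3 = 3 - 3 = 0)
Y(x, a) = -⅖ (Y(x, a) = 1 + (⅕)*(-7) = 1 - 7/5 = -⅖)
E(C, b) = -2*C/5
I(L, t) = t (I(L, t) = t + (t - t) = t + 0 = t)
E(71, 122) - I(5, -203) = -⅖*71 - 1*(-203) = -142/5 + 203 = 873/5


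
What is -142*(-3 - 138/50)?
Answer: 20448/25 ≈ 817.92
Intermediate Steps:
-142*(-3 - 138/50) = -142*(-3 - 138*1/50) = -142*(-3 - 69/25) = -142*(-144/25) = 20448/25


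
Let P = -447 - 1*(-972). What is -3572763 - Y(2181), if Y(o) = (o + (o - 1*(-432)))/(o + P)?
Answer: -1611316912/451 ≈ -3.5728e+6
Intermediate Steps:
P = 525 (P = -447 + 972 = 525)
Y(o) = (432 + 2*o)/(525 + o) (Y(o) = (o + (o - 1*(-432)))/(o + 525) = (o + (o + 432))/(525 + o) = (o + (432 + o))/(525 + o) = (432 + 2*o)/(525 + o))
-3572763 - Y(2181) = -3572763 - 2*(216 + 2181)/(525 + 2181) = -3572763 - 2*2397/2706 = -3572763 - 1*799/451 = -3572763 - 799/451 = -1611316912/451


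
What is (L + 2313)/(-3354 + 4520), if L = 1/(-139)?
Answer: 160753/81037 ≈ 1.9837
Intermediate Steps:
L = -1/139 ≈ -0.0071942
(L + 2313)/(-3354 + 4520) = (-1/139 + 2313)/(-3354 + 4520) = (321506/139)/1166 = (321506/139)*(1/1166) = 160753/81037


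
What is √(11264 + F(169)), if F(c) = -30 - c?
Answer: √11065 ≈ 105.19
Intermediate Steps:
√(11264 + F(169)) = √(11264 + (-30 - 1*169)) = √(11264 + (-30 - 169)) = √(11264 - 199) = √11065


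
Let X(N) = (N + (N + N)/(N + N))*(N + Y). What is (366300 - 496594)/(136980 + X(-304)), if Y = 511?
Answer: -130294/74259 ≈ -1.7546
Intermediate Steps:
X(N) = (1 + N)*(511 + N) (X(N) = (N + (N + N)/(N + N))*(N + 511) = (N + (2*N)/((2*N)))*(511 + N) = (N + (2*N)*(1/(2*N)))*(511 + N) = (N + 1)*(511 + N) = (1 + N)*(511 + N))
(366300 - 496594)/(136980 + X(-304)) = (366300 - 496594)/(136980 + (511 + (-304)² + 512*(-304))) = -130294/(136980 + (511 + 92416 - 155648)) = -130294/(136980 - 62721) = -130294/74259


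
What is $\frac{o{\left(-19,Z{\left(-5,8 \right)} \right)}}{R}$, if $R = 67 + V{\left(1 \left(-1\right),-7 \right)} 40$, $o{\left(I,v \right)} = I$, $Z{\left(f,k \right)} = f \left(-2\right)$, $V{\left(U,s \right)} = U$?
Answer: $- \frac{19}{27} \approx -0.7037$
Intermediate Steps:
$Z{\left(f,k \right)} = - 2 f$
$R = 27$ ($R = 67 + 1 \left(-1\right) 40 = 67 - 40 = 27$)
$\frac{o{\left(-19,Z{\left(-5,8 \right)} \right)}}{R} = - \frac{19}{27}$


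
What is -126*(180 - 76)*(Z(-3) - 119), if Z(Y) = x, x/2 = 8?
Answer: 1349712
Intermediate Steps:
x = 16 (x = 2*8 = 16)
Z(Y) = 16
-126*(180 - 76)*(Z(-3) - 119) = -126*(180 - 76)*(16 - 119) = -13104*(-103) = -126*(-10712) = 1349712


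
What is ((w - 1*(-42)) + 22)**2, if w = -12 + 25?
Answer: 5929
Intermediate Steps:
w = 13
((w - 1*(-42)) + 22)**2 = ((13 - 1*(-42)) + 22)**2 = ((13 + 42) + 22)**2 = (55 + 22)**2 = 77**2 = 5929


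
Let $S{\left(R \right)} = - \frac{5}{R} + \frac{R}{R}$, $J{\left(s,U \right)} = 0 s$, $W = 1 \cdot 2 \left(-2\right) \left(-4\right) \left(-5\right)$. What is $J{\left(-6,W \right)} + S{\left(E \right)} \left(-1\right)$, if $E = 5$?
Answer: $0$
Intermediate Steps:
$W = -80$ ($W = 2 \left(-2\right) \left(-4\right) \left(-5\right) = \left(-4\right) \left(-4\right) \left(-5\right) = 16 \left(-5\right) = -80$)
$J{\left(s,U \right)} = 0$
$S{\left(R \right)} = 1 - \frac{5}{R}$ ($S{\left(R \right)} = - \frac{5}{R} + 1 = 1 - \frac{5}{R}$)
$J{\left(-6,W \right)} + S{\left(E \right)} \left(-1\right) = 0 + \frac{-5 + 5}{5} \left(-1\right) = 0 + \frac{1}{5} \cdot 0 \left(-1\right) = 0 + 0 \left(-1\right) = 0 + 0 = 0$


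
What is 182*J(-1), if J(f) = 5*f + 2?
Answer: -546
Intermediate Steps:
J(f) = 2 + 5*f
182*J(-1) = 182*(2 + 5*(-1)) = 182*(2 - 5) = 182*(-3) = -546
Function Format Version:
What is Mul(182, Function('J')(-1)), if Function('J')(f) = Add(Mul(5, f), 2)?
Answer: -546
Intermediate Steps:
Function('J')(f) = Add(2, Mul(5, f))
Mul(182, Function('J')(-1)) = Mul(182, Add(2, Mul(5, -1))) = Mul(182, Add(2, -5)) = Mul(182, -3) = -546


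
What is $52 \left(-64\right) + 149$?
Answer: $-3179$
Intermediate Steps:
$52 \left(-64\right) + 149 = -3328 + 149 = -3179$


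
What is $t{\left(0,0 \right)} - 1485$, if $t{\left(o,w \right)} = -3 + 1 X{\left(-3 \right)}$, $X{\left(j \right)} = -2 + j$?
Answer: $-1493$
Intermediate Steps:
$t{\left(o,w \right)} = -8$ ($t{\left(o,w \right)} = -3 + 1 \left(-2 - 3\right) = -3 + 1 \left(-5\right) = -3 - 5 = -8$)
$t{\left(0,0 \right)} - 1485 = -8 - 1485 = -1493$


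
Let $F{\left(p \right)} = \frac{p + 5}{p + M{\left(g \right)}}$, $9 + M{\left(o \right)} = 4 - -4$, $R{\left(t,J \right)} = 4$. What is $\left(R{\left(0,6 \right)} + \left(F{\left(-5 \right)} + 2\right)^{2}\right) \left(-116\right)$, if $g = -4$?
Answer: $-928$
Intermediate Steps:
$M{\left(o \right)} = -1$ ($M{\left(o \right)} = -9 + \left(4 - -4\right) = -9 + \left(4 + 4\right) = -9 + 8 = -1$)
$F{\left(p \right)} = \frac{5 + p}{-1 + p}$ ($F{\left(p \right)} = \frac{p + 5}{p - 1} = \frac{5 + p}{-1 + p}$)
$\left(R{\left(0,6 \right)} + \left(F{\left(-5 \right)} + 2\right)^{2}\right) \left(-116\right) = \left(4 + \left(\frac{5 - 5}{-1 - 5} + 2\right)^{2}\right) \left(-116\right) = \left(4 + \left(\frac{1}{-6} \cdot 0 + 2\right)^{2}\right) \left(-116\right) = \left(4 + \left(\left(- \frac{1}{6}\right) 0 + 2\right)^{2}\right) \left(-116\right) = \left(4 + \left(0 + 2\right)^{2}\right) \left(-116\right) = \left(4 + 2^{2}\right) \left(-116\right) = \left(4 + 4\right) \left(-116\right) = 8 \left(-116\right) = -928$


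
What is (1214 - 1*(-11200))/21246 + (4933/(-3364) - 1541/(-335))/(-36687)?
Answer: 425514080991/728354592980 ≈ 0.58421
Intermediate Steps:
(1214 - 1*(-11200))/21246 + (4933/(-3364) - 1541/(-335))/(-36687) = (1214 + 11200)*(1/21246) + (4933*(-1/3364) - 1541*(-1/335))*(-1/36687) = 12414*(1/21246) + (-4933/3364 + 23/5)*(-1/36687) = 2069/3541 + (52707/16820)*(-1/36687) = 2069/3541 - 17569/205691780 = 425514080991/728354592980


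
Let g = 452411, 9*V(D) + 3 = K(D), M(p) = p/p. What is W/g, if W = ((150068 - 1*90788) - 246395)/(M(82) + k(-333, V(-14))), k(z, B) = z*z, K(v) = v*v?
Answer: -37423/10033571158 ≈ -3.7298e-6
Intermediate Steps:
M(p) = 1
K(v) = v²
V(D) = -⅓ + D²/9
k(z, B) = z²
W = -37423/22178 (W = ((150068 - 1*90788) - 246395)/(1 + (-333)²) = ((150068 - 90788) - 246395)/(1 + 110889) = (59280 - 246395)/110890 = -187115*1/110890 = -37423/22178 ≈ -1.6874)
W/g = -37423/22178/452411 = -37423/22178*1/452411 = -37423/10033571158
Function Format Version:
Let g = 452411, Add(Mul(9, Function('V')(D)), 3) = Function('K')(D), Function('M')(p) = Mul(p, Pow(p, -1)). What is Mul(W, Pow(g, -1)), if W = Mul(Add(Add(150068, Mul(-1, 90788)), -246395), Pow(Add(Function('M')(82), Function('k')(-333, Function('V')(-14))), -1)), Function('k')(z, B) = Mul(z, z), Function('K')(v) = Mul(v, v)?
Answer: Rational(-37423, 10033571158) ≈ -3.7298e-6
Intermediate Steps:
Function('M')(p) = 1
Function('K')(v) = Pow(v, 2)
Function('V')(D) = Add(Rational(-1, 3), Mul(Rational(1, 9), Pow(D, 2)))
Function('k')(z, B) = Pow(z, 2)
W = Rational(-37423, 22178) (W = Mul(Add(Add(150068, Mul(-1, 90788)), -246395), Pow(Add(1, Pow(-333, 2)), -1)) = Mul(Add(Add(150068, -90788), -246395), Pow(Add(1, 110889), -1)) = Mul(Add(59280, -246395), Pow(110890, -1)) = Mul(-187115, Rational(1, 110890)) = Rational(-37423, 22178) ≈ -1.6874)
Mul(W, Pow(g, -1)) = Mul(Rational(-37423, 22178), Pow(452411, -1)) = Mul(Rational(-37423, 22178), Rational(1, 452411)) = Rational(-37423, 10033571158)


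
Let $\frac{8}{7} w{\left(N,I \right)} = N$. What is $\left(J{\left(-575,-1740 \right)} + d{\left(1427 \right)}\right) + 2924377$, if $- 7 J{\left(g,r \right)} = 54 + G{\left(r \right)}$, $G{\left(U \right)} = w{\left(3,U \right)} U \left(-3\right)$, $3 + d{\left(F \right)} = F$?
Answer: $\frac{40933701}{14} \approx 2.9238 \cdot 10^{6}$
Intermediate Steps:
$w{\left(N,I \right)} = \frac{7 N}{8}$
$d{\left(F \right)} = -3 + F$
$G{\left(U \right)} = - \frac{63 U}{8}$ ($G{\left(U \right)} = \frac{7}{8} \cdot 3 U \left(-3\right) = \frac{21 U}{8} \left(-3\right) = - \frac{63 U}{8}$)
$J{\left(g,r \right)} = - \frac{54}{7} + \frac{9 r}{8}$ ($J{\left(g,r \right)} = - \frac{54 - \frac{63 r}{8}}{7} = - \frac{54}{7} + \frac{9 r}{8}$)
$\left(J{\left(-575,-1740 \right)} + d{\left(1427 \right)}\right) + 2924377 = \left(\left(- \frac{54}{7} + \frac{9}{8} \left(-1740\right)\right) + \left(-3 + 1427\right)\right) + 2924377 = \left(\left(- \frac{54}{7} - \frac{3915}{2}\right) + 1424\right) + 2924377 = \left(- \frac{27513}{14} + 1424\right) + 2924377 = - \frac{7577}{14} + 2924377 = \frac{40933701}{14}$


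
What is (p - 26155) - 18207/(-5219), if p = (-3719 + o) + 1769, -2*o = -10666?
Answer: -6989933/307 ≈ -22769.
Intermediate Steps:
o = 5333 (o = -1/2*(-10666) = 5333)
p = 3383 (p = (-3719 + 5333) + 1769 = 1614 + 1769 = 3383)
(p - 26155) - 18207/(-5219) = (3383 - 26155) - 18207/(-5219) = -22772 - 18207*(-1/5219) = -22772 + 1071/307 = -6989933/307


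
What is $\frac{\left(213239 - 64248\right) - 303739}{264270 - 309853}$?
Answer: $\frac{154748}{45583} \approx 3.3949$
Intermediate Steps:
$\frac{\left(213239 - 64248\right) - 303739}{264270 - 309853} = \frac{\left(213239 - 64248\right) - 303739}{-45583} = \left(148991 - 303739\right) \left(- \frac{1}{45583}\right) = \left(-154748\right) \left(- \frac{1}{45583}\right) = \frac{154748}{45583}$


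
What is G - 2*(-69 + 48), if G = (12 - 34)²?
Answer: 526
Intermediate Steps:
G = 484 (G = (-22)² = 484)
G - 2*(-69 + 48) = 484 - 2*(-69 + 48) = 484 - 2*(-21) = 484 - 1*(-42) = 484 + 42 = 526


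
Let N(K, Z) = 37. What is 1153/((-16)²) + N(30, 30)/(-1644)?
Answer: 471515/105216 ≈ 4.4814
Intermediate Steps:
1153/((-16)²) + N(30, 30)/(-1644) = 1153/((-16)²) + 37/(-1644) = 1153/256 + 37*(-1/1644) = 1153*(1/256) - 37/1644 = 1153/256 - 37/1644 = 471515/105216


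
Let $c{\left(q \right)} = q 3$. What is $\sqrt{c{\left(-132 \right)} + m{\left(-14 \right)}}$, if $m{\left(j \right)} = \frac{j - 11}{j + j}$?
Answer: $\frac{i \sqrt{77441}}{14} \approx 19.877 i$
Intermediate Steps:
$c{\left(q \right)} = 3 q$
$m{\left(j \right)} = \frac{-11 + j}{2 j}$
$\sqrt{c{\left(-132 \right)} + m{\left(-14 \right)}} = \sqrt{3 \left(-132\right) + \frac{-11 - 14}{2 \left(-14\right)}} = \sqrt{-396 + \frac{1}{2} \left(- \frac{1}{14}\right) \left(-25\right)} = \sqrt{-396 + \frac{25}{28}} = \sqrt{- \frac{11063}{28}} = \frac{i \sqrt{77441}}{14}$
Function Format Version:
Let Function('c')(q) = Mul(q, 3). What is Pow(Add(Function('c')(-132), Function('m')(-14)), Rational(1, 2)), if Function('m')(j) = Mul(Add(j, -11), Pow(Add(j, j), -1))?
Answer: Mul(Rational(1, 14), I, Pow(77441, Rational(1, 2))) ≈ Mul(19.877, I)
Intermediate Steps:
Function('c')(q) = Mul(3, q)
Function('m')(j) = Mul(Rational(1, 2), Pow(j, -1), Add(-11, j)) (Function('m')(j) = Mul(Add(-11, j), Pow(Mul(2, j), -1)) = Mul(Add(-11, j), Mul(Rational(1, 2), Pow(j, -1))) = Mul(Rational(1, 2), Pow(j, -1), Add(-11, j)))
Pow(Add(Function('c')(-132), Function('m')(-14)), Rational(1, 2)) = Pow(Add(Mul(3, -132), Mul(Rational(1, 2), Pow(-14, -1), Add(-11, -14))), Rational(1, 2)) = Pow(Add(-396, Mul(Rational(1, 2), Rational(-1, 14), -25)), Rational(1, 2)) = Pow(Add(-396, Rational(25, 28)), Rational(1, 2)) = Pow(Rational(-11063, 28), Rational(1, 2)) = Mul(Rational(1, 14), I, Pow(77441, Rational(1, 2)))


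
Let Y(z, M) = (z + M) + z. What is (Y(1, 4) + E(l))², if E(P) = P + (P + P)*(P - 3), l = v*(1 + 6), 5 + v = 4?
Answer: 19321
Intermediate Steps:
v = -1 (v = -5 + 4 = -1)
Y(z, M) = M + 2*z (Y(z, M) = (M + z) + z = M + 2*z)
l = -7 (l = -(1 + 6) = -1*7 = -7)
E(P) = P + 2*P*(-3 + P) (E(P) = P + (2*P)*(-3 + P) = P + 2*P*(-3 + P))
(Y(1, 4) + E(l))² = ((4 + 2*1) - 7*(-5 + 2*(-7)))² = ((4 + 2) - 7*(-5 - 14))² = (6 - 7*(-19))² = (6 + 133)² = 139² = 19321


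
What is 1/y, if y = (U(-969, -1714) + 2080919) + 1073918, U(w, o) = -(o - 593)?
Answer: 1/3157144 ≈ 3.1674e-7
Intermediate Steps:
U(w, o) = 593 - o (U(w, o) = -(-593 + o) = 593 - o)
y = 3157144 (y = ((593 - 1*(-1714)) + 2080919) + 1073918 = ((593 + 1714) + 2080919) + 1073918 = (2307 + 2080919) + 1073918 = 2083226 + 1073918 = 3157144)
1/y = 1/3157144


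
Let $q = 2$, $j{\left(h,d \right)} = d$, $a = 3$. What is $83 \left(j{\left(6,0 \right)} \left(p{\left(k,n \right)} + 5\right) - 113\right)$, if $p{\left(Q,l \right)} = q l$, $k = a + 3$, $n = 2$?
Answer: $-9379$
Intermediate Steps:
$k = 6$ ($k = 3 + 3 = 6$)
$p{\left(Q,l \right)} = 2 l$
$83 \left(j{\left(6,0 \right)} \left(p{\left(k,n \right)} + 5\right) - 113\right) = 83 \left(0 \left(2 \cdot 2 + 5\right) - 113\right) = 83 \left(0 \left(4 + 5\right) - 113\right) = 83 \left(0 \cdot 9 - 113\right) = 83 \left(0 - 113\right) = 83 \left(-113\right) = -9379$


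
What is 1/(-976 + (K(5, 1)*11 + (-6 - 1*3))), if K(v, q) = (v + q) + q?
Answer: -1/908 ≈ -0.0011013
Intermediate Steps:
K(v, q) = v + 2*q (K(v, q) = (q + v) + q = v + 2*q)
1/(-976 + (K(5, 1)*11 + (-6 - 1*3))) = 1/(-976 + ((5 + 2*1)*11 + (-6 - 1*3))) = 1/(-976 + ((5 + 2)*11 + (-6 - 3))) = 1/(-976 + (7*11 - 9)) = 1/(-976 + (77 - 9)) = 1/(-976 + 68) = 1/(-908) = -1/908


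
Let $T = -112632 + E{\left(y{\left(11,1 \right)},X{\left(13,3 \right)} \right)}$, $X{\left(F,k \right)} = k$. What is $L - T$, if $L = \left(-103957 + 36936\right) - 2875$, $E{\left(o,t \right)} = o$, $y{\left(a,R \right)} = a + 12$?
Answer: $42713$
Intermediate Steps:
$y{\left(a,R \right)} = 12 + a$
$T = -112609$ ($T = -112632 + \left(12 + 11\right) = -112632 + 23 = -112609$)
$L = -69896$ ($L = -67021 - 2875 = -69896$)
$L - T = -69896 - -112609 = -69896 + 112609 = 42713$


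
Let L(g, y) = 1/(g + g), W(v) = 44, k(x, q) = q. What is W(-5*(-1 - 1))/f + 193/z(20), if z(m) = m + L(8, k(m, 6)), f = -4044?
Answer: 346493/36059 ≈ 9.6091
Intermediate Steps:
L(g, y) = 1/(2*g)
z(m) = 1/16 + m (z(m) = m + (½)/8 = m + (½)*(⅛) = m + 1/16 = 1/16 + m)
W(-5*(-1 - 1))/f + 193/z(20) = 44/(-4044) + 193/(1/16 + 20) = 44*(-1/4044) + 193/(321/16) = -11/1011 + 193*(16/321) = -11/1011 + 3088/321 = 346493/36059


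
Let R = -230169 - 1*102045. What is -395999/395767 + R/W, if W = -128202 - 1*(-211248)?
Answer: -27394245182/5477811047 ≈ -5.0009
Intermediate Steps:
R = -332214 (R = -230169 - 102045 = -332214)
W = 83046 (W = -128202 + 211248 = 83046)
-395999/395767 + R/W = -395999/395767 - 332214/83046 = -395999*1/395767 - 332214*1/83046 = -395999/395767 - 55369/13841 = -27394245182/5477811047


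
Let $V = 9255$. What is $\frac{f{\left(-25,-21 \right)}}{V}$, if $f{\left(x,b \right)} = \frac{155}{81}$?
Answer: $\frac{31}{149931} \approx 0.00020676$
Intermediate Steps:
$f{\left(x,b \right)} = \frac{155}{81}$ ($f{\left(x,b \right)} = 155 \cdot \frac{1}{81} = \frac{155}{81}$)
$\frac{f{\left(-25,-21 \right)}}{V} = \frac{155}{81 \cdot 9255} = \frac{155}{81} \cdot \frac{1}{9255} = \frac{31}{149931}$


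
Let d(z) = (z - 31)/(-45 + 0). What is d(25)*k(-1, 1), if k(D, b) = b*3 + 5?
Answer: 16/15 ≈ 1.0667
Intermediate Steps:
d(z) = 31/45 - z/45 (d(z) = (-31 + z)/(-45) = (-31 + z)*(-1/45) = 31/45 - z/45)
k(D, b) = 5 + 3*b (k(D, b) = 3*b + 5 = 5 + 3*b)
d(25)*k(-1, 1) = (31/45 - 1/45*25)*(5 + 3*1) = (31/45 - 5/9)*(5 + 3) = (2/15)*8 = 16/15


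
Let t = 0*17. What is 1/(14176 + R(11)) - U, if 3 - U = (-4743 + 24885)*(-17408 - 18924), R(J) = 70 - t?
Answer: -10425210648161/14246 ≈ -7.3180e+8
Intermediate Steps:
t = 0
R(J) = 70 (R(J) = 70 - 1*0 = 70 + 0 = 70)
U = 731799147 (U = 3 - (-4743 + 24885)*(-17408 - 18924) = 3 - 20142*(-36332) = 3 - 1*(-731799144) = 3 + 731799144 = 731799147)
1/(14176 + R(11)) - U = 1/(14176 + 70) - 1*731799147 = 1/14246 - 731799147 = -10425210648161/14246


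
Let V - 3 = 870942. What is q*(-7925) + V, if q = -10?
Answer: 950195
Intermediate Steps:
V = 870945 (V = 3 + 870942 = 870945)
q*(-7925) + V = -10*(-7925) + 870945 = 79250 + 870945 = 950195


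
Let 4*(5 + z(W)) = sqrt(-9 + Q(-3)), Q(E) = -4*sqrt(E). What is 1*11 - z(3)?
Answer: 16 - sqrt(-9 - 4*I*sqrt(3))/4 ≈ 15.729 + 0.79761*I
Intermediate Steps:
z(W) = -5 + sqrt(-9 - 4*I*sqrt(3))/4
1*11 - z(3) = 1*11 - (-5 + sqrt(-9 - 4*I*sqrt(3))/4) = 11 + (5 - sqrt(-9 - 4*I*sqrt(3))/4) = 16 - sqrt(-9 - 4*I*sqrt(3))/4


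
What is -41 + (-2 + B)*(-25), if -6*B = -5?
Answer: -71/6 ≈ -11.833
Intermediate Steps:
B = ⅚ (B = -⅙*(-5) = ⅚ ≈ 0.83333)
-41 + (-2 + B)*(-25) = -41 + (-2 + ⅚)*(-25) = -41 - 7/6*(-25) = -41 + 175/6 = -71/6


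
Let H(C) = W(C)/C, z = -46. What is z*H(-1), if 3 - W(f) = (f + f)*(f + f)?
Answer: -46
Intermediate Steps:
W(f) = 3 - 4*f² (W(f) = 3 - (f + f)*(f + f) = 3 - 2*f*2*f = 3 - 4*f²)
H(C) = (3 - 4*C²)/C
z*H(-1) = -46*(-4*(-1) + 3/(-1)) = -46*(4 + 3*(-1)) = -46*(4 - 3) = -46*1 = -46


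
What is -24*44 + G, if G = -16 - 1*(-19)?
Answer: -1053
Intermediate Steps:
G = 3 (G = -16 + 19 = 3)
-24*44 + G = -24*44 + 3 = -1056 + 3 = -1053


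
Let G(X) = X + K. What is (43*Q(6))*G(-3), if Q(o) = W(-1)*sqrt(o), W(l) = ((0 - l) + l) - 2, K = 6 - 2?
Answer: -86*sqrt(6) ≈ -210.66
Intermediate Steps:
K = 4
W(l) = -2 (W(l) = (-l + l) - 2 = 0 - 2 = -2)
G(X) = 4 + X (G(X) = X + 4 = 4 + X)
Q(o) = -2*sqrt(o)
(43*Q(6))*G(-3) = (43*(-2*sqrt(6)))*(4 - 3) = -86*sqrt(6)*1 = -86*sqrt(6)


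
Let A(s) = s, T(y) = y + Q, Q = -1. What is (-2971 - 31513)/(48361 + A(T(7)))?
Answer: -34484/48367 ≈ -0.71297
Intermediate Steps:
T(y) = -1 + y (T(y) = y - 1 = -1 + y)
(-2971 - 31513)/(48361 + A(T(7))) = (-2971 - 31513)/(48361 + (-1 + 7)) = -34484/(48361 + 6) = -34484/48367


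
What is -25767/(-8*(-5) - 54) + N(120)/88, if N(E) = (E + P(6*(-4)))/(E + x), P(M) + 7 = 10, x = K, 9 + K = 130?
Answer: 39033447/21208 ≈ 1840.5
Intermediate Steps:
K = 121 (K = -9 + 130 = 121)
x = 121
P(M) = 3 (P(M) = -7 + 10 = 3)
N(E) = (3 + E)/(121 + E) (N(E) = (E + 3)/(E + 121) = (3 + E)/(121 + E))
-25767/(-8*(-5) - 54) + N(120)/88 = -25767/(-8*(-5) - 54) + ((3 + 120)/(121 + 120))/88 = -25767/(40 - 54) + (123/241)*(1/88) = -25767/(-14) + ((1/241)*123)*(1/88) = -25767*(-1/14) + (123/241)*(1/88) = 3681/2 + 123/21208 = 39033447/21208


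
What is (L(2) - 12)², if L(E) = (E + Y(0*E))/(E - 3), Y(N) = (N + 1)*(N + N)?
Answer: 196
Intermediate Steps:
Y(N) = 2*N*(1 + N) (Y(N) = (1 + N)*(2*N) = 2*N*(1 + N))
L(E) = E/(-3 + E) (L(E) = (E + 2*(0*E)*(1 + 0*E))/(E - 3) = (E + 2*0*(1 + 0))/(-3 + E) = (E + 2*0*1)/(-3 + E) = (E + 0)/(-3 + E) = E/(-3 + E))
(L(2) - 12)² = (2/(-3 + 2) - 12)² = (2/(-1) - 12)² = (2*(-1) - 12)² = (-2 - 12)² = (-14)² = 196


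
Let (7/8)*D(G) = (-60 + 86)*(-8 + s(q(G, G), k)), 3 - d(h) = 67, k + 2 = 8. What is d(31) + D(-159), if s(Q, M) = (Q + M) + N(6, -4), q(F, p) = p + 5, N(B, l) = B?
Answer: -31648/7 ≈ -4521.1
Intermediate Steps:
k = 6 (k = -2 + 8 = 6)
q(F, p) = 5 + p
d(h) = -64 (d(h) = 3 - 1*67 = 3 - 67 = -64)
s(Q, M) = 6 + M + Q (s(Q, M) = (Q + M) + 6 = (M + Q) + 6 = 6 + M + Q)
D(G) = 1872/7 + 208*G/7 (D(G) = 8*((-60 + 86)*(-8 + (6 + 6 + (5 + G))))/7 = 8*(26*(-8 + (17 + G)))/7 = 8*(26*(9 + G))/7 = 8*(234 + 26*G)/7 = 1872/7 + 208*G/7)
d(31) + D(-159) = -64 + (1872/7 + (208/7)*(-159)) = -64 + (1872/7 - 33072/7) = -64 - 31200/7 = -31648/7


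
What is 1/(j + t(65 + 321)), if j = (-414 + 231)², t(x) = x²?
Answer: 1/182485 ≈ 5.4799e-6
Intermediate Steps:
j = 33489 (j = (-183)² = 33489)
1/(j + t(65 + 321)) = 1/(33489 + (65 + 321)²) = 1/(33489 + 386²) = 1/(33489 + 148996) = 1/182485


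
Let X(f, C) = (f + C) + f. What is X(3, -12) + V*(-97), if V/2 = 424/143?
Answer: -83114/143 ≈ -581.22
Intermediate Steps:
X(f, C) = C + 2*f (X(f, C) = (C + f) + f = C + 2*f)
V = 848/143 (V = 2*(424/143) = 848/143 ≈ 5.9301)
X(3, -12) + V*(-97) = (-12 + 2*3) + (848/143)*(-97) = (-12 + 6) - 82256/143 = -6 - 82256/143 = -83114/143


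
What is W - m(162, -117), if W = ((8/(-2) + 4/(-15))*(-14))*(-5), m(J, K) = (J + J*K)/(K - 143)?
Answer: -72334/195 ≈ -370.94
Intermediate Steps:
m(J, K) = (J + J*K)/(-143 + K)
W = -896/3 (W = ((8*(-½) + 4*(-1/15))*(-14))*(-5) = ((-4 - 4/15)*(-14))*(-5) = -64/15*(-14)*(-5) = (896/15)*(-5) = -896/3 ≈ -298.67)
W - m(162, -117) = -896/3 - 162*(1 - 117)/(-143 - 117) = -896/3 - 162*(-116)/(-260) = -896/3 - 162*(-1)*(-116)/260 = -896/3 - 1*4698/65 = -896/3 - 4698/65 = -72334/195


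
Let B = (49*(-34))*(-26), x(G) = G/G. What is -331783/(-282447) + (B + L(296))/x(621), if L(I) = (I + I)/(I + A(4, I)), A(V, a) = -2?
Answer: 599533363819/13839903 ≈ 43319.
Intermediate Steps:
x(G) = 1
L(I) = 2*I/(-2 + I) (L(I) = (I + I)/(I - 2) = (2*I)/(-2 + I) = 2*I/(-2 + I))
B = 43316 (B = -1666*(-26) = 43316)
-331783/(-282447) + (B + L(296))/x(621) = -331783/(-282447) + (43316 + 2*296/(-2 + 296))/1 = -331783*(-1/282447) + (43316 + 2*296/294)*1 = 331783/282447 + (43316 + 2*296*(1/294))*1 = 331783/282447 + (43316 + 296/147)*1 = 331783/282447 + (6367748/147)*1 = 331783/282447 + 6367748/147 = 599533363819/13839903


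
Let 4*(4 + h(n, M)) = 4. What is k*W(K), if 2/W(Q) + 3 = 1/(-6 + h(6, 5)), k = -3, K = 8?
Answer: 27/14 ≈ 1.9286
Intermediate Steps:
h(n, M) = -3 (h(n, M) = -4 + (¼)*4 = -4 + 1 = -3)
W(Q) = -9/14 (W(Q) = 2/(-3 + 1/(-6 - 3)) = 2/(-3 + 1/(-9)) = 2/(-3 - ⅑) = 2/(-28/9) = 2*(-9/28) = -9/14)
k*W(K) = -3*(-9/14) = 27/14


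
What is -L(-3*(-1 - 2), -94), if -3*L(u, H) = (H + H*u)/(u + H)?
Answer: 188/51 ≈ 3.6863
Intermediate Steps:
L(u, H) = -(H + H*u)/(3*(H + u)) (L(u, H) = -(H + H*u)/(3*(u + H)) = -(H + H*u)/(3*(H + u)))
-L(-3*(-1 - 2), -94) = -(-1)*(-94)*(1 - 3*(-1 - 2))/(3*(-94) + 3*(-3*(-1 - 2))) = -(-1)*(-94)*(1 - 3*(-3))/(-282 + 3*(-3*(-3))) = -(-1)*(-94)*(1 + 9)/(-282 + 3*9) = -(-1)*(-94)*10/(-282 + 27) = -(-1)*(-94)*10/(-255) = -(-1)*(-94)*(-1)*10/255 = -1*(-188/51) = 188/51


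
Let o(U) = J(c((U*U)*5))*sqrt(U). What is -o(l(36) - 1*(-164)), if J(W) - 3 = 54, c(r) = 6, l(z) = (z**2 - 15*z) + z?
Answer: -114*sqrt(239) ≈ -1762.4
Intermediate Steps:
l(z) = z**2 - 14*z
J(W) = 57 (J(W) = 3 + 54 = 57)
o(U) = 57*sqrt(U)
-o(l(36) - 1*(-164)) = -57*sqrt(36*(-14 + 36) - 1*(-164)) = -57*sqrt(36*22 + 164) = -57*sqrt(792 + 164) = -57*sqrt(956) = -57*2*sqrt(239) = -114*sqrt(239)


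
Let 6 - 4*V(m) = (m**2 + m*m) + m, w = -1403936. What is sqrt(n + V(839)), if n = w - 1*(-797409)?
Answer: 9*I*sqrt(47343)/2 ≈ 979.13*I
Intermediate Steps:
n = -606527 (n = -1403936 - 1*(-797409) = -1403936 + 797409 = -606527)
V(m) = 3/2 - m**2/2 - m/4 (V(m) = 3/2 - ((m**2 + m*m) + m)/4 = 3/2 - ((m**2 + m**2) + m)/4 = 3/2 - (2*m**2 + m)/4 = 3/2 - (m + 2*m**2)/4 = 3/2 + (-m**2/2 - m/4) = 3/2 - m**2/2 - m/4)
sqrt(n + V(839)) = sqrt(-606527 + (3/2 - 1/2*839**2 - 1/4*839)) = sqrt(-606527 + (3/2 - 1/2*703921 - 839/4)) = sqrt(-606527 + (3/2 - 703921/2 - 839/4)) = sqrt(-606527 - 1408675/4) = sqrt(-3834783/4) = 9*I*sqrt(47343)/2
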